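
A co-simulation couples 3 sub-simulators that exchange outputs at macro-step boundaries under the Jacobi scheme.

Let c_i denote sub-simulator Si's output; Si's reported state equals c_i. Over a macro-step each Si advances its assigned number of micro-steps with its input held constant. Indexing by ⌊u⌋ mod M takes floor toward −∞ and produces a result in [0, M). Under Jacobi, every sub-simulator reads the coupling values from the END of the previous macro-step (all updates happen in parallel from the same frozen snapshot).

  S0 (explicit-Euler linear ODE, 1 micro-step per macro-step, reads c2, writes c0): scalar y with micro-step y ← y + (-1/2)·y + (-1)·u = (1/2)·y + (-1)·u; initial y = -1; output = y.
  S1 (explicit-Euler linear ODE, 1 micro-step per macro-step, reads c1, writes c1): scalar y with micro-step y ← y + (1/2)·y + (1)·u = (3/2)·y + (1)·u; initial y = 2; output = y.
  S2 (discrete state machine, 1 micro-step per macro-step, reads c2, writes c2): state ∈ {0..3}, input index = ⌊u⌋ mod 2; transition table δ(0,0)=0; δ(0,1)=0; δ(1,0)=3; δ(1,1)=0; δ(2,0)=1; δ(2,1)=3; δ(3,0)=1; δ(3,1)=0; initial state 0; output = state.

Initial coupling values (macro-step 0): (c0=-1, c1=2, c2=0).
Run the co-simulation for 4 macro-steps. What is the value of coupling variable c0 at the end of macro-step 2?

macro 1: S0 reads c2=0 → after 1×micro: -1/2; S1 reads c1=2 → after 1×micro: 5; S2 reads c2=0 → after 1×micro: 0 ⇒ (c0=-1/2, c1=5, c2=0)
macro 2: S0 reads c2=0 → after 1×micro: -1/4; S1 reads c1=5 → after 1×micro: 25/2; S2 reads c2=0 → after 1×micro: 0 ⇒ (c0=-1/4, c1=25/2, c2=0)
macro 3: S0 reads c2=0 → after 1×micro: -1/8; S1 reads c1=25/2 → after 1×micro: 125/4; S2 reads c2=0 → after 1×micro: 0 ⇒ (c0=-1/8, c1=125/4, c2=0)
macro 4: S0 reads c2=0 → after 1×micro: -1/16; S1 reads c1=125/4 → after 1×micro: 625/8; S2 reads c2=0 → after 1×micro: 0 ⇒ (c0=-1/16, c1=625/8, c2=0)

c0 at macro-step 2 = -1/4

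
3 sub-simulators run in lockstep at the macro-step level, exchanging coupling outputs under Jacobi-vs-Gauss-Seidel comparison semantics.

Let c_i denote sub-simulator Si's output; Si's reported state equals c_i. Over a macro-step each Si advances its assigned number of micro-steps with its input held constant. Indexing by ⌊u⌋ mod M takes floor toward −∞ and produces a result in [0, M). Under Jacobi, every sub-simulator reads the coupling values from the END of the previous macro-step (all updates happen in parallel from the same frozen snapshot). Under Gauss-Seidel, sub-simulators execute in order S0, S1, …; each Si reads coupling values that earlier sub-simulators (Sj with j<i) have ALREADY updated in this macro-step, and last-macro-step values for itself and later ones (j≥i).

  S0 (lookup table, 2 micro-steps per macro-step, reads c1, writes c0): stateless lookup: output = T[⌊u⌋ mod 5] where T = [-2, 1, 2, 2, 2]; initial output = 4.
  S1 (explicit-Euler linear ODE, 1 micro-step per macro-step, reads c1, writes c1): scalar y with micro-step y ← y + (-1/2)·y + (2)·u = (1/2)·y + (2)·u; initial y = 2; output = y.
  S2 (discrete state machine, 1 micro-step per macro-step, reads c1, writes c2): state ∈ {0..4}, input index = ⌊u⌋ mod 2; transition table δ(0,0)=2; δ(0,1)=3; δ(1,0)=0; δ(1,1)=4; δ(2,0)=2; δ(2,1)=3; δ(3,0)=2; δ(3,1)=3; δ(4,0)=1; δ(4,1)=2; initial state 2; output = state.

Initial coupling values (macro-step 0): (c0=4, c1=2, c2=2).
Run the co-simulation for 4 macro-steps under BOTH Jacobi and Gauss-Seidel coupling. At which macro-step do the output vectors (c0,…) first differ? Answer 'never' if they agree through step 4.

first divergence at macro-step: 1

[Jacobi] macro 1: S0 reads c1=2 → after 2×micro: 2; S1 reads c1=2 → after 1×micro: 5; S2 reads c1=2 → after 1×micro: 2 ⇒ (c0=2, c1=5, c2=2)
[Jacobi] macro 2: S0 reads c1=5 → after 2×micro: -2; S1 reads c1=5 → after 1×micro: 25/2; S2 reads c1=5 → after 1×micro: 3 ⇒ (c0=-2, c1=25/2, c2=3)
[Jacobi] macro 3: S0 reads c1=25/2 → after 2×micro: 2; S1 reads c1=25/2 → after 1×micro: 125/4; S2 reads c1=25/2 → after 1×micro: 2 ⇒ (c0=2, c1=125/4, c2=2)
[Jacobi] macro 4: S0 reads c1=125/4 → after 2×micro: 1; S1 reads c1=125/4 → after 1×micro: 625/8; S2 reads c1=125/4 → after 1×micro: 3 ⇒ (c0=1, c1=625/8, c2=3)
[Gauss-Seidel] macro 1: S0 reads c1=2 → after 2×micro: 2; S1 reads c1=2 → after 1×micro: 5; S2 reads c1=5 → after 1×micro: 3 ⇒ (c0=2, c1=5, c2=3)
[Gauss-Seidel] macro 2: S0 reads c1=5 → after 2×micro: -2; S1 reads c1=5 → after 1×micro: 25/2; S2 reads c1=25/2 → after 1×micro: 2 ⇒ (c0=-2, c1=25/2, c2=2)
[Gauss-Seidel] macro 3: S0 reads c1=25/2 → after 2×micro: 2; S1 reads c1=25/2 → after 1×micro: 125/4; S2 reads c1=125/4 → after 1×micro: 3 ⇒ (c0=2, c1=125/4, c2=3)
[Gauss-Seidel] macro 4: S0 reads c1=125/4 → after 2×micro: 1; S1 reads c1=125/4 → after 1×micro: 625/8; S2 reads c1=625/8 → after 1×micro: 2 ⇒ (c0=1, c1=625/8, c2=2)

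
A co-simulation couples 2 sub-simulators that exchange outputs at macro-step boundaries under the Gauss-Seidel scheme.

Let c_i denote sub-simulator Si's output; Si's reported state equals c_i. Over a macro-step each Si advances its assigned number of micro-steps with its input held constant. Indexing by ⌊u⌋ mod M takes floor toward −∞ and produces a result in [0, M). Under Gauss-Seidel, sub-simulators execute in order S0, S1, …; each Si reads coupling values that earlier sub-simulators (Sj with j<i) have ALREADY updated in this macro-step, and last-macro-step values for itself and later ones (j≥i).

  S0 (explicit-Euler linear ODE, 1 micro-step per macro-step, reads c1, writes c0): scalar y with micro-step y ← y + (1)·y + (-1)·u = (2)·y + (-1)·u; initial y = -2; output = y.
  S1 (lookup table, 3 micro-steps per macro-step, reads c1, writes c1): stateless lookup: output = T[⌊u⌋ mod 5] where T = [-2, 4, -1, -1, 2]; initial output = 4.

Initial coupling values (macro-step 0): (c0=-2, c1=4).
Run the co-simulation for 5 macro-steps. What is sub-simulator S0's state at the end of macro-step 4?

S0 state at macro-step 4 = -72

macro 1: S0 reads c1=4 → after 1×micro: -8; S1 reads c1=4 → after 3×micro: 2 ⇒ (c0=-8, c1=2)
macro 2: S0 reads c1=2 → after 1×micro: -18; S1 reads c1=2 → after 3×micro: -1 ⇒ (c0=-18, c1=-1)
macro 3: S0 reads c1=-1 → after 1×micro: -35; S1 reads c1=-1 → after 3×micro: 2 ⇒ (c0=-35, c1=2)
macro 4: S0 reads c1=2 → after 1×micro: -72; S1 reads c1=2 → after 3×micro: -1 ⇒ (c0=-72, c1=-1)
macro 5: S0 reads c1=-1 → after 1×micro: -143; S1 reads c1=-1 → after 3×micro: 2 ⇒ (c0=-143, c1=2)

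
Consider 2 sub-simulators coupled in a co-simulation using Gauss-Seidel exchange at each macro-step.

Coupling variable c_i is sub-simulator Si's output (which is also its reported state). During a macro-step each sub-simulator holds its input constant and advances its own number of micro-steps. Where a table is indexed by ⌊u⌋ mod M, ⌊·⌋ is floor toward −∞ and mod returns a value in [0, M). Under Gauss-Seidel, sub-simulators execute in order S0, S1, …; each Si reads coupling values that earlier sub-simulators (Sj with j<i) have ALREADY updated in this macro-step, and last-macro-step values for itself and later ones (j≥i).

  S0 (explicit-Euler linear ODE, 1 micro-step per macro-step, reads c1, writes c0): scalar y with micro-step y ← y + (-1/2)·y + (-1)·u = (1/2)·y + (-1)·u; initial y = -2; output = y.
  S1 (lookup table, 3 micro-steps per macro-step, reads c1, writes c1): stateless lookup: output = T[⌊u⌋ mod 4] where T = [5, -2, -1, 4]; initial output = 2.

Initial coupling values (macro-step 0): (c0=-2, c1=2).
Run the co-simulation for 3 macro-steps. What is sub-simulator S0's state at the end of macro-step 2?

S0 state at macro-step 2 = -1/2

macro 1: S0 reads c1=2 → after 1×micro: -3; S1 reads c1=2 → after 3×micro: -1 ⇒ (c0=-3, c1=-1)
macro 2: S0 reads c1=-1 → after 1×micro: -1/2; S1 reads c1=-1 → after 3×micro: 4 ⇒ (c0=-1/2, c1=4)
macro 3: S0 reads c1=4 → after 1×micro: -17/4; S1 reads c1=4 → after 3×micro: 5 ⇒ (c0=-17/4, c1=5)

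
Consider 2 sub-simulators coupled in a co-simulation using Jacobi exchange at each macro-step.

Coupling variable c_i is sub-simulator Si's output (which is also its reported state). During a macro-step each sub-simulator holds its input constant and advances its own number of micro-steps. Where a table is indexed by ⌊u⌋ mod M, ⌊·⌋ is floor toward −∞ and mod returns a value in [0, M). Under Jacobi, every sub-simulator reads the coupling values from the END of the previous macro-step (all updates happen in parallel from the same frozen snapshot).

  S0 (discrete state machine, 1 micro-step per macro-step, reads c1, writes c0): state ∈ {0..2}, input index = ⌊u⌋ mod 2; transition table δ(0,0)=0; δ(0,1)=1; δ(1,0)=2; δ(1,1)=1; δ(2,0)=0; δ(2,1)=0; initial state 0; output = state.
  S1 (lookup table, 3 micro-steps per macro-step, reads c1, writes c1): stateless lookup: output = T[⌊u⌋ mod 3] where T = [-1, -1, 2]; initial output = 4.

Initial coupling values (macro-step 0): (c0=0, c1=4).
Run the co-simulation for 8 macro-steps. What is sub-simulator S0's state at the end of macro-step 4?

S0 state at macro-step 4 = 0

macro 1: S0 reads c1=4 → after 1×micro: 0; S1 reads c1=4 → after 3×micro: -1 ⇒ (c0=0, c1=-1)
macro 2: S0 reads c1=-1 → after 1×micro: 1; S1 reads c1=-1 → after 3×micro: 2 ⇒ (c0=1, c1=2)
macro 3: S0 reads c1=2 → after 1×micro: 2; S1 reads c1=2 → after 3×micro: 2 ⇒ (c0=2, c1=2)
macro 4: S0 reads c1=2 → after 1×micro: 0; S1 reads c1=2 → after 3×micro: 2 ⇒ (c0=0, c1=2)
macro 5: S0 reads c1=2 → after 1×micro: 0; S1 reads c1=2 → after 3×micro: 2 ⇒ (c0=0, c1=2)
macro 6: S0 reads c1=2 → after 1×micro: 0; S1 reads c1=2 → after 3×micro: 2 ⇒ (c0=0, c1=2)
macro 7: S0 reads c1=2 → after 1×micro: 0; S1 reads c1=2 → after 3×micro: 2 ⇒ (c0=0, c1=2)
macro 8: S0 reads c1=2 → after 1×micro: 0; S1 reads c1=2 → after 3×micro: 2 ⇒ (c0=0, c1=2)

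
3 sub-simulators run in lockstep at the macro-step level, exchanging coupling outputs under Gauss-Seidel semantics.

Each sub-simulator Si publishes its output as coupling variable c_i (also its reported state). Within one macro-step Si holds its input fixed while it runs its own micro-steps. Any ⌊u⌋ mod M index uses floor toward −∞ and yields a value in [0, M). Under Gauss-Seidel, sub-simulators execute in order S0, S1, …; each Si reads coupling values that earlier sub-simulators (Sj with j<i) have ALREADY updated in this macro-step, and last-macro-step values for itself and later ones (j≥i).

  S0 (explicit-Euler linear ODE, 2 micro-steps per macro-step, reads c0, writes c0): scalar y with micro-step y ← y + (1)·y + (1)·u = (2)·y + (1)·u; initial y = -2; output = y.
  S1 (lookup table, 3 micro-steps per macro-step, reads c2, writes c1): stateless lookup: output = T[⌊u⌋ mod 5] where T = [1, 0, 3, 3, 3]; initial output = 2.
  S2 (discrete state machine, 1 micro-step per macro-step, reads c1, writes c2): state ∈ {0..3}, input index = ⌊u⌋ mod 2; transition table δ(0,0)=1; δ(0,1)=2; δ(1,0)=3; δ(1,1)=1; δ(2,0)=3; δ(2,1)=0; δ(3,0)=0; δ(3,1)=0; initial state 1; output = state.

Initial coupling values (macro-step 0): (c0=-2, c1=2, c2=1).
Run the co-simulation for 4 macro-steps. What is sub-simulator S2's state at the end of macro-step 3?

macro 1: S0 reads c0=-2 → after 2×micro: -14; S1 reads c2=1 → after 3×micro: 0; S2 reads c1=0 → after 1×micro: 3 ⇒ (c0=-14, c1=0, c2=3)
macro 2: S0 reads c0=-14 → after 2×micro: -98; S1 reads c2=3 → after 3×micro: 3; S2 reads c1=3 → after 1×micro: 0 ⇒ (c0=-98, c1=3, c2=0)
macro 3: S0 reads c0=-98 → after 2×micro: -686; S1 reads c2=0 → after 3×micro: 1; S2 reads c1=1 → after 1×micro: 2 ⇒ (c0=-686, c1=1, c2=2)
macro 4: S0 reads c0=-686 → after 2×micro: -4802; S1 reads c2=2 → after 3×micro: 3; S2 reads c1=3 → after 1×micro: 0 ⇒ (c0=-4802, c1=3, c2=0)

S2 state at macro-step 3 = 2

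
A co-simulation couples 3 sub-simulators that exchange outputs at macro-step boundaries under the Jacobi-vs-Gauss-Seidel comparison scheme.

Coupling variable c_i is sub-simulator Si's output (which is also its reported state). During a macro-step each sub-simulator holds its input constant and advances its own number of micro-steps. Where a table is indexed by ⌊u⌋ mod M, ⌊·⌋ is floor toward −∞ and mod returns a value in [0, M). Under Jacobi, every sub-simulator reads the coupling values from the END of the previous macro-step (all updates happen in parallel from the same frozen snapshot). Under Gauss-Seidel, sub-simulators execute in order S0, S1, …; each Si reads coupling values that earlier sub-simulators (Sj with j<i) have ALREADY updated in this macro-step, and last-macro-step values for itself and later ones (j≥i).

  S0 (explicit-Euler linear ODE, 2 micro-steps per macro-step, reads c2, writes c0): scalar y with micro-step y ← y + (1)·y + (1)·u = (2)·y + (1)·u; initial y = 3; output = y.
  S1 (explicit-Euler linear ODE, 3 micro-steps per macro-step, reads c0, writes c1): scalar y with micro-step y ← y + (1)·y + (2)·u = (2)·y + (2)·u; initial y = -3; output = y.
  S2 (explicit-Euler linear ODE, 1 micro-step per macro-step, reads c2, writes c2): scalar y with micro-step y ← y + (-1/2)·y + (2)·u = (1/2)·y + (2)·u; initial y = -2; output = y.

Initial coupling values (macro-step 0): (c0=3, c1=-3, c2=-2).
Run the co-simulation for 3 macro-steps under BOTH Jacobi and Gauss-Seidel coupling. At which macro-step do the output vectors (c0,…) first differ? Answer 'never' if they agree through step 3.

first divergence at macro-step: 1

[Jacobi] macro 1: S0 reads c2=-2 → after 2×micro: 6; S1 reads c0=3 → after 3×micro: 18; S2 reads c2=-2 → after 1×micro: -5 ⇒ (c0=6, c1=18, c2=-5)
[Jacobi] macro 2: S0 reads c2=-5 → after 2×micro: 9; S1 reads c0=6 → after 3×micro: 228; S2 reads c2=-5 → after 1×micro: -25/2 ⇒ (c0=9, c1=228, c2=-25/2)
[Jacobi] macro 3: S0 reads c2=-25/2 → after 2×micro: -3/2; S1 reads c0=9 → after 3×micro: 1950; S2 reads c2=-25/2 → after 1×micro: -125/4 ⇒ (c0=-3/2, c1=1950, c2=-125/4)
[Gauss-Seidel] macro 1: S0 reads c2=-2 → after 2×micro: 6; S1 reads c0=6 → after 3×micro: 60; S2 reads c2=-2 → after 1×micro: -5 ⇒ (c0=6, c1=60, c2=-5)
[Gauss-Seidel] macro 2: S0 reads c2=-5 → after 2×micro: 9; S1 reads c0=9 → after 3×micro: 606; S2 reads c2=-5 → after 1×micro: -25/2 ⇒ (c0=9, c1=606, c2=-25/2)
[Gauss-Seidel] macro 3: S0 reads c2=-25/2 → after 2×micro: -3/2; S1 reads c0=-3/2 → after 3×micro: 4827; S2 reads c2=-25/2 → after 1×micro: -125/4 ⇒ (c0=-3/2, c1=4827, c2=-125/4)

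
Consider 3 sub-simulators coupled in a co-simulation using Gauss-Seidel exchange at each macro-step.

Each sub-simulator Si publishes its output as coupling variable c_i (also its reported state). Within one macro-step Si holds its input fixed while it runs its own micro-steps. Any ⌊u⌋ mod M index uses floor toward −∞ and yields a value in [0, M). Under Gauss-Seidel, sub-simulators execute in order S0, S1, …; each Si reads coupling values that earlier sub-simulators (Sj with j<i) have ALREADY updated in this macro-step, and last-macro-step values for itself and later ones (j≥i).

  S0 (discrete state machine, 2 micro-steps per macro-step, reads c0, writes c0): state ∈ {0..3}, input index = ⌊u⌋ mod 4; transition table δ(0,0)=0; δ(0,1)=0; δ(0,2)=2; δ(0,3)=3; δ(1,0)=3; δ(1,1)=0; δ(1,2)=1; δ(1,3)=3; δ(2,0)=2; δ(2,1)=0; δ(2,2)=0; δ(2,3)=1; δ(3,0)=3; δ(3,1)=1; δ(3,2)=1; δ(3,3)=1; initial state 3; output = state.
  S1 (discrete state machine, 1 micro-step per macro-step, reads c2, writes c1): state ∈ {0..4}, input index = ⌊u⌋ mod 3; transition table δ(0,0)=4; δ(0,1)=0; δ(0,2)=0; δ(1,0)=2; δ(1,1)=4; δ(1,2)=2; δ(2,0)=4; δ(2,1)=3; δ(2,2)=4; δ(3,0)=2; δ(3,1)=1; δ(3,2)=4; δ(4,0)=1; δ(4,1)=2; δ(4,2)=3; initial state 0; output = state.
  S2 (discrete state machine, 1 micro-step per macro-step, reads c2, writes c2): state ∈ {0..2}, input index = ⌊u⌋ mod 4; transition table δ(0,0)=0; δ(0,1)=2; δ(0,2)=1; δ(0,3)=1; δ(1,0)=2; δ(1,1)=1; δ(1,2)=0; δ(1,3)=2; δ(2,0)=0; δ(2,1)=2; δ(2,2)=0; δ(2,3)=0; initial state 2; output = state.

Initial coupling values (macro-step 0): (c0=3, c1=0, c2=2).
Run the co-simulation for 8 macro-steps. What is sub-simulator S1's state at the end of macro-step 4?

S1 state at macro-step 4 = 2

macro 1: S0 reads c0=3 → after 2×micro: 3; S1 reads c2=2 → after 1×micro: 0; S2 reads c2=2 → after 1×micro: 0 ⇒ (c0=3, c1=0, c2=0)
macro 2: S0 reads c0=3 → after 2×micro: 3; S1 reads c2=0 → after 1×micro: 4; S2 reads c2=0 → after 1×micro: 0 ⇒ (c0=3, c1=4, c2=0)
macro 3: S0 reads c0=3 → after 2×micro: 3; S1 reads c2=0 → after 1×micro: 1; S2 reads c2=0 → after 1×micro: 0 ⇒ (c0=3, c1=1, c2=0)
macro 4: S0 reads c0=3 → after 2×micro: 3; S1 reads c2=0 → after 1×micro: 2; S2 reads c2=0 → after 1×micro: 0 ⇒ (c0=3, c1=2, c2=0)
macro 5: S0 reads c0=3 → after 2×micro: 3; S1 reads c2=0 → after 1×micro: 4; S2 reads c2=0 → after 1×micro: 0 ⇒ (c0=3, c1=4, c2=0)
macro 6: S0 reads c0=3 → after 2×micro: 3; S1 reads c2=0 → after 1×micro: 1; S2 reads c2=0 → after 1×micro: 0 ⇒ (c0=3, c1=1, c2=0)
macro 7: S0 reads c0=3 → after 2×micro: 3; S1 reads c2=0 → after 1×micro: 2; S2 reads c2=0 → after 1×micro: 0 ⇒ (c0=3, c1=2, c2=0)
macro 8: S0 reads c0=3 → after 2×micro: 3; S1 reads c2=0 → after 1×micro: 4; S2 reads c2=0 → after 1×micro: 0 ⇒ (c0=3, c1=4, c2=0)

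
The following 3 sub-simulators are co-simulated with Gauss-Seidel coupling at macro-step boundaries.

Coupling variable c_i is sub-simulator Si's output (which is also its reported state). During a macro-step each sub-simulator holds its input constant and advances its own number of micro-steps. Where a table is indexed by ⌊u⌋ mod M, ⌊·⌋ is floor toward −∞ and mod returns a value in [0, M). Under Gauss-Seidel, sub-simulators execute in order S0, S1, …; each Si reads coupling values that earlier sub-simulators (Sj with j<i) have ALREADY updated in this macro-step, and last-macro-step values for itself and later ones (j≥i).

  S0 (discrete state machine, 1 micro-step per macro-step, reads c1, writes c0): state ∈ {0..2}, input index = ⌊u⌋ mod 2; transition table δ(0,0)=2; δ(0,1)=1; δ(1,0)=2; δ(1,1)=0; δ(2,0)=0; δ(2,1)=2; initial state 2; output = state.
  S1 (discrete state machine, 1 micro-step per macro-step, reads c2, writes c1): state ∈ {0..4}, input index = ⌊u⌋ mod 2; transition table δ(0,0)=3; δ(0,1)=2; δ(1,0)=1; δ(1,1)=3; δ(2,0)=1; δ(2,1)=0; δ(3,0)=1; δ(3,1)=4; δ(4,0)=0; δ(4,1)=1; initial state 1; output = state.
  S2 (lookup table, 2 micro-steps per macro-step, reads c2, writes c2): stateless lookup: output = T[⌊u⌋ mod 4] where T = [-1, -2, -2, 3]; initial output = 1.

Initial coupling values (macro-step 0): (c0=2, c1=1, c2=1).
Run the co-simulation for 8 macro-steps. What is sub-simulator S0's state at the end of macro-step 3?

macro 1: S0 reads c1=1 → after 1×micro: 2; S1 reads c2=1 → after 1×micro: 3; S2 reads c2=1 → after 2×micro: -2 ⇒ (c0=2, c1=3, c2=-2)
macro 2: S0 reads c1=3 → after 1×micro: 2; S1 reads c2=-2 → after 1×micro: 1; S2 reads c2=-2 → after 2×micro: -2 ⇒ (c0=2, c1=1, c2=-2)
macro 3: S0 reads c1=1 → after 1×micro: 2; S1 reads c2=-2 → after 1×micro: 1; S2 reads c2=-2 → after 2×micro: -2 ⇒ (c0=2, c1=1, c2=-2)
macro 4: S0 reads c1=1 → after 1×micro: 2; S1 reads c2=-2 → after 1×micro: 1; S2 reads c2=-2 → after 2×micro: -2 ⇒ (c0=2, c1=1, c2=-2)
macro 5: S0 reads c1=1 → after 1×micro: 2; S1 reads c2=-2 → after 1×micro: 1; S2 reads c2=-2 → after 2×micro: -2 ⇒ (c0=2, c1=1, c2=-2)
macro 6: S0 reads c1=1 → after 1×micro: 2; S1 reads c2=-2 → after 1×micro: 1; S2 reads c2=-2 → after 2×micro: -2 ⇒ (c0=2, c1=1, c2=-2)
macro 7: S0 reads c1=1 → after 1×micro: 2; S1 reads c2=-2 → after 1×micro: 1; S2 reads c2=-2 → after 2×micro: -2 ⇒ (c0=2, c1=1, c2=-2)
macro 8: S0 reads c1=1 → after 1×micro: 2; S1 reads c2=-2 → after 1×micro: 1; S2 reads c2=-2 → after 2×micro: -2 ⇒ (c0=2, c1=1, c2=-2)

S0 state at macro-step 3 = 2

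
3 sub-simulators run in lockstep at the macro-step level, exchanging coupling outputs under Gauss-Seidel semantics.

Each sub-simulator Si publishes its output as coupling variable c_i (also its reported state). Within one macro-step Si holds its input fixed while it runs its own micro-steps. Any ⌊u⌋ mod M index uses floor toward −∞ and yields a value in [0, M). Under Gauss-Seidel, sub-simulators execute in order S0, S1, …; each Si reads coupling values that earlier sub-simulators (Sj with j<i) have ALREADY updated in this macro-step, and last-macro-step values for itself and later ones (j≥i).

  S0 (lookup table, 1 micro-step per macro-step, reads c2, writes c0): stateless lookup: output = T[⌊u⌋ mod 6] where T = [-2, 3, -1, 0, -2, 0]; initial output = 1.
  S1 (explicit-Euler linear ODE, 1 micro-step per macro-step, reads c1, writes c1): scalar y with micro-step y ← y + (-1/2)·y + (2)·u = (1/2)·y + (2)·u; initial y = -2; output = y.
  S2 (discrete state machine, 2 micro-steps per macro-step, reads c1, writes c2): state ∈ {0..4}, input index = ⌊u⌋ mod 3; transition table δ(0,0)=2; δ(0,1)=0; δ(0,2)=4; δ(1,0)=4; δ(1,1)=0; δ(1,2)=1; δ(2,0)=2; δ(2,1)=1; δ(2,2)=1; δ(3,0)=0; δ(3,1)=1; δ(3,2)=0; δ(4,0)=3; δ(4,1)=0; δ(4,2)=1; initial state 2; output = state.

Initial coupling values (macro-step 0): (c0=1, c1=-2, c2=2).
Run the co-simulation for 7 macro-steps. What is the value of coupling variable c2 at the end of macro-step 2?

macro 1: S0 reads c2=2 → after 1×micro: -1; S1 reads c1=-2 → after 1×micro: -5; S2 reads c1=-5 → after 2×micro: 0 ⇒ (c0=-1, c1=-5, c2=0)
macro 2: S0 reads c2=0 → after 1×micro: -2; S1 reads c1=-5 → after 1×micro: -25/2; S2 reads c1=-25/2 → after 2×micro: 1 ⇒ (c0=-2, c1=-25/2, c2=1)
macro 3: S0 reads c2=1 → after 1×micro: 3; S1 reads c1=-25/2 → after 1×micro: -125/4; S2 reads c1=-125/4 → after 2×micro: 0 ⇒ (c0=3, c1=-125/4, c2=0)
macro 4: S0 reads c2=0 → after 1×micro: -2; S1 reads c1=-125/4 → after 1×micro: -625/8; S2 reads c1=-625/8 → after 2×micro: 1 ⇒ (c0=-2, c1=-625/8, c2=1)
macro 5: S0 reads c2=1 → after 1×micro: 3; S1 reads c1=-625/8 → after 1×micro: -3125/16; S2 reads c1=-3125/16 → after 2×micro: 1 ⇒ (c0=3, c1=-3125/16, c2=1)
macro 6: S0 reads c2=1 → after 1×micro: 3; S1 reads c1=-3125/16 → after 1×micro: -15625/32; S2 reads c1=-15625/32 → after 2×micro: 3 ⇒ (c0=3, c1=-15625/32, c2=3)
macro 7: S0 reads c2=3 → after 1×micro: 0; S1 reads c1=-15625/32 → after 1×micro: -78125/64; S2 reads c1=-78125/64 → after 2×micro: 2 ⇒ (c0=0, c1=-78125/64, c2=2)

c2 at macro-step 2 = 1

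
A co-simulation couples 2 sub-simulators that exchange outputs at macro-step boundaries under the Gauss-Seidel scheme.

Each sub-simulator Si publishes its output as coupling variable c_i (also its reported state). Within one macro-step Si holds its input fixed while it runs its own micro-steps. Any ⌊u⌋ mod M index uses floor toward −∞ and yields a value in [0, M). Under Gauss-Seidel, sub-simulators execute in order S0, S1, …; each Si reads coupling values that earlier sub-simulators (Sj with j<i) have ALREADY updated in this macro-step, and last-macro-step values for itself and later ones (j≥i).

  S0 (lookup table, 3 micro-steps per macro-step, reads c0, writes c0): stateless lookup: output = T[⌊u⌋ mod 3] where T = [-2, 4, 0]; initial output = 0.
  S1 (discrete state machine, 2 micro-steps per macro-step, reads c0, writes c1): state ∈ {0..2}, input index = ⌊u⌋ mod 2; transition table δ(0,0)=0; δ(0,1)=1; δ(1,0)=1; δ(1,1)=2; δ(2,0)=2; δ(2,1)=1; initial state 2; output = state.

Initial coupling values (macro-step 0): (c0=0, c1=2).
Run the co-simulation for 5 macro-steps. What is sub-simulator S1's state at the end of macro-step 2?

macro 1: S0 reads c0=0 → after 3×micro: -2; S1 reads c0=-2 → after 2×micro: 2 ⇒ (c0=-2, c1=2)
macro 2: S0 reads c0=-2 → after 3×micro: 4; S1 reads c0=4 → after 2×micro: 2 ⇒ (c0=4, c1=2)
macro 3: S0 reads c0=4 → after 3×micro: 4; S1 reads c0=4 → after 2×micro: 2 ⇒ (c0=4, c1=2)
macro 4: S0 reads c0=4 → after 3×micro: 4; S1 reads c0=4 → after 2×micro: 2 ⇒ (c0=4, c1=2)
macro 5: S0 reads c0=4 → after 3×micro: 4; S1 reads c0=4 → after 2×micro: 2 ⇒ (c0=4, c1=2)

S1 state at macro-step 2 = 2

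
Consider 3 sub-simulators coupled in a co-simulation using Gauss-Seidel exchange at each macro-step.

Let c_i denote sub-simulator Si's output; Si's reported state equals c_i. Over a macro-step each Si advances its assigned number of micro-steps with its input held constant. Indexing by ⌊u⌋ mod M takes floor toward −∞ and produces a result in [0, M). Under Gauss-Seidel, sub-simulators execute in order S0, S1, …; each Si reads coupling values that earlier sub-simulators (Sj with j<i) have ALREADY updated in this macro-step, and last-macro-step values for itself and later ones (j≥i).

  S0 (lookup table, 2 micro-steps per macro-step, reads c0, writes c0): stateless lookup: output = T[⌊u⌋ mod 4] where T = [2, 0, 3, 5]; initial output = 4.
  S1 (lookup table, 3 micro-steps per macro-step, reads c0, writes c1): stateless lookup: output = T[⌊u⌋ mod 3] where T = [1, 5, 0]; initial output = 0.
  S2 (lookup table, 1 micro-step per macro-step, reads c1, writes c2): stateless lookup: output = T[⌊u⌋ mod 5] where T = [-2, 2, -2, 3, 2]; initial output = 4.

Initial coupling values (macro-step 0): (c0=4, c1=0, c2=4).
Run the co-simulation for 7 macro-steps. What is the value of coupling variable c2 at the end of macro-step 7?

c2 at macro-step 7 = -2

macro 1: S0 reads c0=4 → after 2×micro: 2; S1 reads c0=2 → after 3×micro: 0; S2 reads c1=0 → after 1×micro: -2 ⇒ (c0=2, c1=0, c2=-2)
macro 2: S0 reads c0=2 → after 2×micro: 3; S1 reads c0=3 → after 3×micro: 1; S2 reads c1=1 → after 1×micro: 2 ⇒ (c0=3, c1=1, c2=2)
macro 3: S0 reads c0=3 → after 2×micro: 5; S1 reads c0=5 → after 3×micro: 0; S2 reads c1=0 → after 1×micro: -2 ⇒ (c0=5, c1=0, c2=-2)
macro 4: S0 reads c0=5 → after 2×micro: 0; S1 reads c0=0 → after 3×micro: 1; S2 reads c1=1 → after 1×micro: 2 ⇒ (c0=0, c1=1, c2=2)
macro 5: S0 reads c0=0 → after 2×micro: 2; S1 reads c0=2 → after 3×micro: 0; S2 reads c1=0 → after 1×micro: -2 ⇒ (c0=2, c1=0, c2=-2)
macro 6: S0 reads c0=2 → after 2×micro: 3; S1 reads c0=3 → after 3×micro: 1; S2 reads c1=1 → after 1×micro: 2 ⇒ (c0=3, c1=1, c2=2)
macro 7: S0 reads c0=3 → after 2×micro: 5; S1 reads c0=5 → after 3×micro: 0; S2 reads c1=0 → after 1×micro: -2 ⇒ (c0=5, c1=0, c2=-2)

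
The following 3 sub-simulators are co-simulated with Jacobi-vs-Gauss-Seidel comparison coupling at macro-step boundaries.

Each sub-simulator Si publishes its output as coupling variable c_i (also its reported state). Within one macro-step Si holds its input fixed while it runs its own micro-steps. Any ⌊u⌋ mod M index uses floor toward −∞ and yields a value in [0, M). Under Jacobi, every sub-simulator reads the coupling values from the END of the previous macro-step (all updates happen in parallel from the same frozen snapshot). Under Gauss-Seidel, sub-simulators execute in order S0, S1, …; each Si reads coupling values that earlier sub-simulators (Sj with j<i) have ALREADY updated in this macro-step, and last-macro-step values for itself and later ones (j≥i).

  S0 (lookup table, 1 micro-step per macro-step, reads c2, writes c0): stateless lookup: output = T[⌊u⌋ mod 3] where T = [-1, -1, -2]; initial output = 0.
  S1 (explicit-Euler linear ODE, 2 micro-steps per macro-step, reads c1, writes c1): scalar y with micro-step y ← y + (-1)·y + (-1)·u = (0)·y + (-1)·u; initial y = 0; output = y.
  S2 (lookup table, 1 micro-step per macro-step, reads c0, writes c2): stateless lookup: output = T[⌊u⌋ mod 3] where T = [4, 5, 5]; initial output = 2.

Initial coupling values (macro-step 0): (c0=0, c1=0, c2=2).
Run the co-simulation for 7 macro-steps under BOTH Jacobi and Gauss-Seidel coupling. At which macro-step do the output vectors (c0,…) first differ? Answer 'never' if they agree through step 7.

first divergence at macro-step: 1

[Jacobi] macro 1: S0 reads c2=2 → after 1×micro: -2; S1 reads c1=0 → after 2×micro: 0; S2 reads c0=0 → after 1×micro: 4 ⇒ (c0=-2, c1=0, c2=4)
[Jacobi] macro 2: S0 reads c2=4 → after 1×micro: -1; S1 reads c1=0 → after 2×micro: 0; S2 reads c0=-2 → after 1×micro: 5 ⇒ (c0=-1, c1=0, c2=5)
[Jacobi] macro 3: S0 reads c2=5 → after 1×micro: -2; S1 reads c1=0 → after 2×micro: 0; S2 reads c0=-1 → after 1×micro: 5 ⇒ (c0=-2, c1=0, c2=5)
[Jacobi] macro 4: S0 reads c2=5 → after 1×micro: -2; S1 reads c1=0 → after 2×micro: 0; S2 reads c0=-2 → after 1×micro: 5 ⇒ (c0=-2, c1=0, c2=5)
[Jacobi] macro 5: S0 reads c2=5 → after 1×micro: -2; S1 reads c1=0 → after 2×micro: 0; S2 reads c0=-2 → after 1×micro: 5 ⇒ (c0=-2, c1=0, c2=5)
[Jacobi] macro 6: S0 reads c2=5 → after 1×micro: -2; S1 reads c1=0 → after 2×micro: 0; S2 reads c0=-2 → after 1×micro: 5 ⇒ (c0=-2, c1=0, c2=5)
[Jacobi] macro 7: S0 reads c2=5 → after 1×micro: -2; S1 reads c1=0 → after 2×micro: 0; S2 reads c0=-2 → after 1×micro: 5 ⇒ (c0=-2, c1=0, c2=5)
[Gauss-Seidel] macro 1: S0 reads c2=2 → after 1×micro: -2; S1 reads c1=0 → after 2×micro: 0; S2 reads c0=-2 → after 1×micro: 5 ⇒ (c0=-2, c1=0, c2=5)
[Gauss-Seidel] macro 2: S0 reads c2=5 → after 1×micro: -2; S1 reads c1=0 → after 2×micro: 0; S2 reads c0=-2 → after 1×micro: 5 ⇒ (c0=-2, c1=0, c2=5)
[Gauss-Seidel] macro 3: S0 reads c2=5 → after 1×micro: -2; S1 reads c1=0 → after 2×micro: 0; S2 reads c0=-2 → after 1×micro: 5 ⇒ (c0=-2, c1=0, c2=5)
[Gauss-Seidel] macro 4: S0 reads c2=5 → after 1×micro: -2; S1 reads c1=0 → after 2×micro: 0; S2 reads c0=-2 → after 1×micro: 5 ⇒ (c0=-2, c1=0, c2=5)
[Gauss-Seidel] macro 5: S0 reads c2=5 → after 1×micro: -2; S1 reads c1=0 → after 2×micro: 0; S2 reads c0=-2 → after 1×micro: 5 ⇒ (c0=-2, c1=0, c2=5)
[Gauss-Seidel] macro 6: S0 reads c2=5 → after 1×micro: -2; S1 reads c1=0 → after 2×micro: 0; S2 reads c0=-2 → after 1×micro: 5 ⇒ (c0=-2, c1=0, c2=5)
[Gauss-Seidel] macro 7: S0 reads c2=5 → after 1×micro: -2; S1 reads c1=0 → after 2×micro: 0; S2 reads c0=-2 → after 1×micro: 5 ⇒ (c0=-2, c1=0, c2=5)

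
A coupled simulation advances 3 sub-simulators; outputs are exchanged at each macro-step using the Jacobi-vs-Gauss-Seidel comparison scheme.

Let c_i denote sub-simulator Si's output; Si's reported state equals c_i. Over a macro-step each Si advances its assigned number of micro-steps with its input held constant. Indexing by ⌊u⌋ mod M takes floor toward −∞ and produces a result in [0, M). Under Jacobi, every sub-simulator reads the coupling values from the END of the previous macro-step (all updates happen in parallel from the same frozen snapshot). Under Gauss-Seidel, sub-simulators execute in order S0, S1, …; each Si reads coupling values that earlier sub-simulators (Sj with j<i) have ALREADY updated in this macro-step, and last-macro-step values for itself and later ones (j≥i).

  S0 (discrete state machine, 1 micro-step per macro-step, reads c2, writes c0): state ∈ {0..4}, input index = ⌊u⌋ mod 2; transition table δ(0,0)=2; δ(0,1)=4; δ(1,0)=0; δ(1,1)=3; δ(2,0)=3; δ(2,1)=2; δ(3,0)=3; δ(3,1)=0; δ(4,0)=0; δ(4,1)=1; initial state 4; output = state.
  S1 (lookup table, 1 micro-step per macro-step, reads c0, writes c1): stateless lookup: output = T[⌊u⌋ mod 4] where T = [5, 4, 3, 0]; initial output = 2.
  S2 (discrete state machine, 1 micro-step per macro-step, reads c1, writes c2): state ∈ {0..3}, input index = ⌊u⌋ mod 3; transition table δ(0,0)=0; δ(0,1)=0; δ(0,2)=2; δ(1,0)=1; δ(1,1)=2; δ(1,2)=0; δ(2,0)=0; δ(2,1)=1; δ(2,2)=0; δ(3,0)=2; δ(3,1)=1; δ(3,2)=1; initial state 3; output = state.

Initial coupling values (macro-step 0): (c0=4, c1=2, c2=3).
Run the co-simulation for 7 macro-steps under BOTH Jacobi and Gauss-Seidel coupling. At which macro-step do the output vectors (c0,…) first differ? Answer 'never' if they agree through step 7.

[Jacobi] macro 1: S0 reads c2=3 → after 1×micro: 1; S1 reads c0=4 → after 1×micro: 5; S2 reads c1=2 → after 1×micro: 1 ⇒ (c0=1, c1=5, c2=1)
[Jacobi] macro 2: S0 reads c2=1 → after 1×micro: 3; S1 reads c0=1 → after 1×micro: 4; S2 reads c1=5 → after 1×micro: 0 ⇒ (c0=3, c1=4, c2=0)
[Jacobi] macro 3: S0 reads c2=0 → after 1×micro: 3; S1 reads c0=3 → after 1×micro: 0; S2 reads c1=4 → after 1×micro: 0 ⇒ (c0=3, c1=0, c2=0)
[Jacobi] macro 4: S0 reads c2=0 → after 1×micro: 3; S1 reads c0=3 → after 1×micro: 0; S2 reads c1=0 → after 1×micro: 0 ⇒ (c0=3, c1=0, c2=0)
[Jacobi] macro 5: S0 reads c2=0 → after 1×micro: 3; S1 reads c0=3 → after 1×micro: 0; S2 reads c1=0 → after 1×micro: 0 ⇒ (c0=3, c1=0, c2=0)
[Jacobi] macro 6: S0 reads c2=0 → after 1×micro: 3; S1 reads c0=3 → after 1×micro: 0; S2 reads c1=0 → after 1×micro: 0 ⇒ (c0=3, c1=0, c2=0)
[Jacobi] macro 7: S0 reads c2=0 → after 1×micro: 3; S1 reads c0=3 → after 1×micro: 0; S2 reads c1=0 → after 1×micro: 0 ⇒ (c0=3, c1=0, c2=0)
[Gauss-Seidel] macro 1: S0 reads c2=3 → after 1×micro: 1; S1 reads c0=1 → after 1×micro: 4; S2 reads c1=4 → after 1×micro: 1 ⇒ (c0=1, c1=4, c2=1)
[Gauss-Seidel] macro 2: S0 reads c2=1 → after 1×micro: 3; S1 reads c0=3 → after 1×micro: 0; S2 reads c1=0 → after 1×micro: 1 ⇒ (c0=3, c1=0, c2=1)
[Gauss-Seidel] macro 3: S0 reads c2=1 → after 1×micro: 0; S1 reads c0=0 → after 1×micro: 5; S2 reads c1=5 → after 1×micro: 0 ⇒ (c0=0, c1=5, c2=0)
[Gauss-Seidel] macro 4: S0 reads c2=0 → after 1×micro: 2; S1 reads c0=2 → after 1×micro: 3; S2 reads c1=3 → after 1×micro: 0 ⇒ (c0=2, c1=3, c2=0)
[Gauss-Seidel] macro 5: S0 reads c2=0 → after 1×micro: 3; S1 reads c0=3 → after 1×micro: 0; S2 reads c1=0 → after 1×micro: 0 ⇒ (c0=3, c1=0, c2=0)
[Gauss-Seidel] macro 6: S0 reads c2=0 → after 1×micro: 3; S1 reads c0=3 → after 1×micro: 0; S2 reads c1=0 → after 1×micro: 0 ⇒ (c0=3, c1=0, c2=0)
[Gauss-Seidel] macro 7: S0 reads c2=0 → after 1×micro: 3; S1 reads c0=3 → after 1×micro: 0; S2 reads c1=0 → after 1×micro: 0 ⇒ (c0=3, c1=0, c2=0)

first divergence at macro-step: 1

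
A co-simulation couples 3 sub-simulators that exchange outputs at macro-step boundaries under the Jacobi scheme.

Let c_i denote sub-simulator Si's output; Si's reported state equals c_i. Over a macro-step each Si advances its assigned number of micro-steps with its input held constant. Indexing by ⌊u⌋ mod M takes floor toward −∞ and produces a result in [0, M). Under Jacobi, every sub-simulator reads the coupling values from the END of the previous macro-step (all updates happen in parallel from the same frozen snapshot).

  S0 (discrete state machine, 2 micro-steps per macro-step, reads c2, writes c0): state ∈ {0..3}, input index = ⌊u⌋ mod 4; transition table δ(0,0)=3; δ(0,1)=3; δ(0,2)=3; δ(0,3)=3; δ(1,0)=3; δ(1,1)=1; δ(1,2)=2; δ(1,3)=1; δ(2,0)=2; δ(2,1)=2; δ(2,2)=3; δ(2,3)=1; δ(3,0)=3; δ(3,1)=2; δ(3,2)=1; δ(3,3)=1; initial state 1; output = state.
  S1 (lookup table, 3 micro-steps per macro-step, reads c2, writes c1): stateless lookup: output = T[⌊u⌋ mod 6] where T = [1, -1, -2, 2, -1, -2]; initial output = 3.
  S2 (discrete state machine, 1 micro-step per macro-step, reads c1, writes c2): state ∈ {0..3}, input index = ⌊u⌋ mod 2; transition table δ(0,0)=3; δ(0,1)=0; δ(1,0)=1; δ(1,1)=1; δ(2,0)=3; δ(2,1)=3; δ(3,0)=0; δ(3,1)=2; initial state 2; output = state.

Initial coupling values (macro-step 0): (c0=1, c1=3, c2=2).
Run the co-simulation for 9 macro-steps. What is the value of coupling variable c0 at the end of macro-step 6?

macro 1: S0 reads c2=2 → after 2×micro: 3; S1 reads c2=2 → after 3×micro: -2; S2 reads c1=3 → after 1×micro: 3 ⇒ (c0=3, c1=-2, c2=3)
macro 2: S0 reads c2=3 → after 2×micro: 1; S1 reads c2=3 → after 3×micro: 2; S2 reads c1=-2 → after 1×micro: 0 ⇒ (c0=1, c1=2, c2=0)
macro 3: S0 reads c2=0 → after 2×micro: 3; S1 reads c2=0 → after 3×micro: 1; S2 reads c1=2 → after 1×micro: 3 ⇒ (c0=3, c1=1, c2=3)
macro 4: S0 reads c2=3 → after 2×micro: 1; S1 reads c2=3 → after 3×micro: 2; S2 reads c1=1 → after 1×micro: 2 ⇒ (c0=1, c1=2, c2=2)
macro 5: S0 reads c2=2 → after 2×micro: 3; S1 reads c2=2 → after 3×micro: -2; S2 reads c1=2 → after 1×micro: 3 ⇒ (c0=3, c1=-2, c2=3)
macro 6: S0 reads c2=3 → after 2×micro: 1; S1 reads c2=3 → after 3×micro: 2; S2 reads c1=-2 → after 1×micro: 0 ⇒ (c0=1, c1=2, c2=0)
macro 7: S0 reads c2=0 → after 2×micro: 3; S1 reads c2=0 → after 3×micro: 1; S2 reads c1=2 → after 1×micro: 3 ⇒ (c0=3, c1=1, c2=3)
macro 8: S0 reads c2=3 → after 2×micro: 1; S1 reads c2=3 → after 3×micro: 2; S2 reads c1=1 → after 1×micro: 2 ⇒ (c0=1, c1=2, c2=2)
macro 9: S0 reads c2=2 → after 2×micro: 3; S1 reads c2=2 → after 3×micro: -2; S2 reads c1=2 → after 1×micro: 3 ⇒ (c0=3, c1=-2, c2=3)

c0 at macro-step 6 = 1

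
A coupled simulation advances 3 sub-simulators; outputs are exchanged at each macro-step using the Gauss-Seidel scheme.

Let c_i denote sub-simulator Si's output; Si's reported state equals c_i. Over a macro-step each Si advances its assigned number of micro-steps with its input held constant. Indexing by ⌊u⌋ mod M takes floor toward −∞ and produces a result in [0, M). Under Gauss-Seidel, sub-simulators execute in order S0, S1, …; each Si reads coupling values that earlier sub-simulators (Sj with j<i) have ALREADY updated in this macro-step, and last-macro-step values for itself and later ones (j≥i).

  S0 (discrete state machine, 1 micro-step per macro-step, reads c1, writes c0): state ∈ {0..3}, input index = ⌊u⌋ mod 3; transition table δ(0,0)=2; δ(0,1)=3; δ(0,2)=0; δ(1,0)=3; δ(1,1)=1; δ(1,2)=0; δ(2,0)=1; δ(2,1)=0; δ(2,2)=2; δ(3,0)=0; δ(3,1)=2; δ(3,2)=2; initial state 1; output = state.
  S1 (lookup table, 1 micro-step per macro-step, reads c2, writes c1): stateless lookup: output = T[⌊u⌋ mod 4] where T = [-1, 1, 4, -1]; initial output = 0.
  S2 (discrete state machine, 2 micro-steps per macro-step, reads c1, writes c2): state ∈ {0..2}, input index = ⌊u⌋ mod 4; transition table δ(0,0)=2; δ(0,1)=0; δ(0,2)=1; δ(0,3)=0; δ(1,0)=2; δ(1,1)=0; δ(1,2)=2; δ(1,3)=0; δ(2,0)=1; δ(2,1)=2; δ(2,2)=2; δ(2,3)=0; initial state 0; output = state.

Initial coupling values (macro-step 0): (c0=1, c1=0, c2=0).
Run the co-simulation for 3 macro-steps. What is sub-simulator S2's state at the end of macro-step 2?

macro 1: S0 reads c1=0 → after 1×micro: 3; S1 reads c2=0 → after 1×micro: -1; S2 reads c1=-1 → after 2×micro: 0 ⇒ (c0=3, c1=-1, c2=0)
macro 2: S0 reads c1=-1 → after 1×micro: 2; S1 reads c2=0 → after 1×micro: -1; S2 reads c1=-1 → after 2×micro: 0 ⇒ (c0=2, c1=-1, c2=0)
macro 3: S0 reads c1=-1 → after 1×micro: 2; S1 reads c2=0 → after 1×micro: -1; S2 reads c1=-1 → after 2×micro: 0 ⇒ (c0=2, c1=-1, c2=0)

S2 state at macro-step 2 = 0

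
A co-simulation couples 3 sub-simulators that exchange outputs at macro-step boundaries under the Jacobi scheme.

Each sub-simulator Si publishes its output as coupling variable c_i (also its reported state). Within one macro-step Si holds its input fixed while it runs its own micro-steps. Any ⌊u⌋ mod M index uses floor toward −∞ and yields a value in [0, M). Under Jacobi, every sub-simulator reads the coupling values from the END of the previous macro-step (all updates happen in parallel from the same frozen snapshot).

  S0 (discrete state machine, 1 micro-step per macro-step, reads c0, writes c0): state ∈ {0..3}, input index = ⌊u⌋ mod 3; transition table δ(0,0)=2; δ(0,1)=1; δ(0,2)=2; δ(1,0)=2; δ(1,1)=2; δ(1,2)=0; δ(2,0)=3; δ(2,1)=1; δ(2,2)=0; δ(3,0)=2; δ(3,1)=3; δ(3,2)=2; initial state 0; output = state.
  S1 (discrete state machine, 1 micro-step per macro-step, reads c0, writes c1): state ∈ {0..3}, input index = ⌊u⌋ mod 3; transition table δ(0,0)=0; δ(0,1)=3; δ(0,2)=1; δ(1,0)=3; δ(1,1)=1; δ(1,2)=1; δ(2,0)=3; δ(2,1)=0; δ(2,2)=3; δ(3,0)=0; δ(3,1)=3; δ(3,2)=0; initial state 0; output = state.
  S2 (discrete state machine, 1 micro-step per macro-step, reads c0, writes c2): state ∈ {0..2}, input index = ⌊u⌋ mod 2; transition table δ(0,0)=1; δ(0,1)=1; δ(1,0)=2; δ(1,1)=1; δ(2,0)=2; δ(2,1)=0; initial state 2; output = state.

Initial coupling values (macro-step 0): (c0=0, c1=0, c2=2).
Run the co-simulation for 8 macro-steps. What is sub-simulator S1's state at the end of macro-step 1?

S1 state at macro-step 1 = 0

macro 1: S0 reads c0=0 → after 1×micro: 2; S1 reads c0=0 → after 1×micro: 0; S2 reads c0=0 → after 1×micro: 2 ⇒ (c0=2, c1=0, c2=2)
macro 2: S0 reads c0=2 → after 1×micro: 0; S1 reads c0=2 → after 1×micro: 1; S2 reads c0=2 → after 1×micro: 2 ⇒ (c0=0, c1=1, c2=2)
macro 3: S0 reads c0=0 → after 1×micro: 2; S1 reads c0=0 → after 1×micro: 3; S2 reads c0=0 → after 1×micro: 2 ⇒ (c0=2, c1=3, c2=2)
macro 4: S0 reads c0=2 → after 1×micro: 0; S1 reads c0=2 → after 1×micro: 0; S2 reads c0=2 → after 1×micro: 2 ⇒ (c0=0, c1=0, c2=2)
macro 5: S0 reads c0=0 → after 1×micro: 2; S1 reads c0=0 → after 1×micro: 0; S2 reads c0=0 → after 1×micro: 2 ⇒ (c0=2, c1=0, c2=2)
macro 6: S0 reads c0=2 → after 1×micro: 0; S1 reads c0=2 → after 1×micro: 1; S2 reads c0=2 → after 1×micro: 2 ⇒ (c0=0, c1=1, c2=2)
macro 7: S0 reads c0=0 → after 1×micro: 2; S1 reads c0=0 → after 1×micro: 3; S2 reads c0=0 → after 1×micro: 2 ⇒ (c0=2, c1=3, c2=2)
macro 8: S0 reads c0=2 → after 1×micro: 0; S1 reads c0=2 → after 1×micro: 0; S2 reads c0=2 → after 1×micro: 2 ⇒ (c0=0, c1=0, c2=2)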